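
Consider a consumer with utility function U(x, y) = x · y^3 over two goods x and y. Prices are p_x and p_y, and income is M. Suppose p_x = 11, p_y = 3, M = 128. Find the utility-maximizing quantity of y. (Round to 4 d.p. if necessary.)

y* = 32

Demand: x*(p_x,p_y,M) = 0.25·M/p_x and y* = 0.75·M/p_y.
At p_x=11, p_y=3, M=128: y* = 0.75·128/3 = 32.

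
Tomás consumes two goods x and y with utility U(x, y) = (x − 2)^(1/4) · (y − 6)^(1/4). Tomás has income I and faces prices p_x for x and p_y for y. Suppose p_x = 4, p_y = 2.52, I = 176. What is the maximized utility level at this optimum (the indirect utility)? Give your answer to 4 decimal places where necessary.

V = 4.9068

Let x' = x−2, y' = y−6. MRS = y'/x' = p_x/p_y.
After buying the subsistence bundle (2, 6), a share 0.5 of the remaining income goes to x: x* = 2 + 0.5·(I − 2p_x − 6p_y)/p_x.
Discretionary income = 176 − 2·4 − 6·2.52 = 152.88; x* = 2 + 0.5·152.88/4 = 21.11; y* = 6 + 0.5·152.88/2.52 = 36.3333.
Utility at the optimum: U(21.11, 36.3333) = 4.9068.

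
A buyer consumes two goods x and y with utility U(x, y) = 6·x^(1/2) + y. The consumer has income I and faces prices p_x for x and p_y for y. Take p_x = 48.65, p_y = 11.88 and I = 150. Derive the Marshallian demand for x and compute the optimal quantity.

x* = 0.5367

MU_x = 3/√x, MU_y = 1. Tangency: 3/√x = p_x/p_y.
Thus x* = (3·p_y/p_x)² — independent of I — with the rest of income spent on y.
Plugging in: x* = (3·11.88/48.65)² = 0.5367.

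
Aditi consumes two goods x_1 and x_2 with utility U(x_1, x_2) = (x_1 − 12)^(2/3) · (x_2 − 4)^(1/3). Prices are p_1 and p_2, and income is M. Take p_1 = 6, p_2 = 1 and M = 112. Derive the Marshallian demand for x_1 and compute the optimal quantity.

x_1* = 16

MRS = 2·(x_2−4)/(x_1−12). Tangency with p_1/p_2 gives x_2−4 = (1/2)·(p_1/p_2)·(x_1−12).
Substituting into the budget: x_1* = 12 + 2/3·(M − 12·p_1 − 4·p_2)/p_1, and x_2* = 4 + 1/3·(…)/p_2.
Discretionary income = 112 − 12·6 − 4·1 = 36; x_1* = 12 + 2/3·36/6 = 16.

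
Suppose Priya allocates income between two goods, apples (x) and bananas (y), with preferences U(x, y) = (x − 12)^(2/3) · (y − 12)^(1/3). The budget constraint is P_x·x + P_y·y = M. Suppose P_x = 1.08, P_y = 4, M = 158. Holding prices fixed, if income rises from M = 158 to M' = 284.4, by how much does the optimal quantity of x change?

Let x' = x−12, y' = y−12. MRS = 2·y'/x' = P_x/P_y.
After buying the subsistence bundle (12, 12), a share 2/3 of the remaining income goes to x: x* = 12 + 2/3·(M − 12P_x − 12P_y)/P_x.
Discretionary income = 158 − 12·1.08 − 12·4 = 97.04; x* = 12 + 2/3·97.04/1.08 = 71.9012.
At M' = 284.4: x* = 149.9259. Change: 149.9259 − 71.9012 = 78.0247.

Δx* = 78.0247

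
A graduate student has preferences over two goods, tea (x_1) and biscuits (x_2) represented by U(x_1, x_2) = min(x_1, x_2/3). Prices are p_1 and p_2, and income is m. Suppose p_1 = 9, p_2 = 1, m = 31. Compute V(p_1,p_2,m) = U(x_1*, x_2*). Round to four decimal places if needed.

V = 2.5833

Here 9 + 3·1 = 12, giving x_1* = 2.5833 and x_2* = 7.75.
Utility at the optimum: U(2.5833, 7.75) = 2.5833.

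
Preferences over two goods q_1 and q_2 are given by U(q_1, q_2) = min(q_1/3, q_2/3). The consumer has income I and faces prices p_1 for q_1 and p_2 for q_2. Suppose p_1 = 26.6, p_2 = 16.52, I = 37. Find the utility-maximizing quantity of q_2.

With perfect complements, no substitution: consume in ratio q_1:q_2 = 3:3.
Budget: p_1·q_1 + p_2·q_1 = I, so (3·p_1 + 3·p_2)·q_1 = 3·I.
Demand: q_1*(p_1,p_2,I) = 3·I/(3·p_1 + 3·p_2), q_2* = 3·I/(3·p_1 + 3·p_2).
Here 3·26.6 + 3·16.52 = 129.36, giving q_2* = 0.8581.

q_2* = 0.8581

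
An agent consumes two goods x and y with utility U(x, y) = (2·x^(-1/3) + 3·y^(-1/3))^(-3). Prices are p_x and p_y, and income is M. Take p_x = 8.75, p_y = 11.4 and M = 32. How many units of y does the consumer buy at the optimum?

From the CES first-order condition, (2/3)·(y/x)^(4/3) = p_x/p_y.
Hence y/x = ((3/2)·p_x/p_y)^(1/(4/3)), i.e. raised to the 0.75 power.
Substitute y = (y/x)·x into the budget: x* = M/(p_x + p_y·(y/x)).
Numerically y/x = 1.111465, so x* = 32/(8.75 + 11.4·1.111465) = 1.4939 and y* = 1.111465·1.4939 = 1.6604.

y* = 1.6604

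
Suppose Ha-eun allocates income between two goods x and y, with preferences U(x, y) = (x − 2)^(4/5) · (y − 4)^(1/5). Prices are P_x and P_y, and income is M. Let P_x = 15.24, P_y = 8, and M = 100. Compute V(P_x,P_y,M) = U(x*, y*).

Discretionary income = 100 − 2·15.24 − 4·8 = 37.52; x* = 2 + 0.8·37.52/15.24 = 3.9696; y* = 4 + 0.2·37.52/8 = 4.938.
Utility at the optimum: U(3.9696, 4.938) = 1.698.

V = 1.698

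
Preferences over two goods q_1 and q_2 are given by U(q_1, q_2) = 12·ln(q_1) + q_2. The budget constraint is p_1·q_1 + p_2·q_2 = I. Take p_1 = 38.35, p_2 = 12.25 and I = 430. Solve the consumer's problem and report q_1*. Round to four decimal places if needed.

So q_1*(p_1,p_2) = 12·p_2/p_1, independent of income; and q_2* = (I − 12·p_2)/p_2.
At the given prices: q_1* = 12·12.25/38.35 = 3.8331.

q_1* = 3.8331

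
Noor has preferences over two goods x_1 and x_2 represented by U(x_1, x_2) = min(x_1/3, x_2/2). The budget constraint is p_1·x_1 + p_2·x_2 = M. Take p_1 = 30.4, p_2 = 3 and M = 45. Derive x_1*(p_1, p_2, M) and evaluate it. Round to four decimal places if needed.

x_1* = 1.3889

With perfect complements, no substitution: consume in ratio x_1:x_2 = 3:2.
Budget: p_1·x_1 + p_2·(2/3)·x_1 = M, so (3·p_1 + 2·p_2)·x_1 = 3·M.
Demand: x_1*(p_1,p_2,M) = 3·M/(3·p_1 + 2·p_2), x_2* = 2·M/(3·p_1 + 2·p_2).
Here 3·30.4 + 2·3 = 97.2, giving x_1* = 1.3889.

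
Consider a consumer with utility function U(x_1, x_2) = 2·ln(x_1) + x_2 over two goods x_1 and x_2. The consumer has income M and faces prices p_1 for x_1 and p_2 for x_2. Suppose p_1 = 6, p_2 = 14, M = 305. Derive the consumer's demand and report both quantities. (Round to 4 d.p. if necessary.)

x_1* = 4.6667, x_2* = 19.7857

Set MRS = p_1/p_2: (2/x_1)/1 = p_1/p_2.
So x_1*(p_1,p_2) = 2·p_2/p_1, independent of income; and x_2* = (M − 2·p_2)/p_2.
At the given prices: x_1* = 2·14/6 = 4.6667, and x_2* = 19.7857.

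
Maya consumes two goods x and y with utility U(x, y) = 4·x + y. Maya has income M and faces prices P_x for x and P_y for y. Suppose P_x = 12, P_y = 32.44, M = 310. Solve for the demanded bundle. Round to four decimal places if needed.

Linear utility — the consumer picks whichever good has higher MU/price: 4/12 = 0.3333 vs 1/32.44 = 0.0308.
x gives more utility per dollar, so spend all income on x: x* = M/P_x, y* = 0.
Numerically: x* = 25.8333, y* = 0.

x* = 25.8333, y* = 0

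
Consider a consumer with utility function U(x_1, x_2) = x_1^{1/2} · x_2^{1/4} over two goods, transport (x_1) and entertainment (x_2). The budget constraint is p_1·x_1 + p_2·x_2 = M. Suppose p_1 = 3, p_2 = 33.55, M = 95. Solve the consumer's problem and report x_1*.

x_1* = 21.1111

Demand: x_1*(p_1,p_2,M) = 2/3·M/p_1 and x_2* = 1/3·M/p_2.
At p_1=3, p_2=33.55, M=95: x_1* = 2/3·95/3 = 21.1111.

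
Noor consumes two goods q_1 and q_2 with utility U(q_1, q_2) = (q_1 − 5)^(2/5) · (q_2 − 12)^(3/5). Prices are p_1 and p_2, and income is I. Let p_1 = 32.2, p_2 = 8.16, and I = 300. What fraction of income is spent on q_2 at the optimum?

share on q_2 = 0.4086

MRS = (2/3)·(q_2−12)/(q_1−5). Tangency with p_1/p_2 gives q_2−12 = (3/2)·(p_1/p_2)·(q_1−5).
After buying the subsistence bundle (5, 12), a share 0.4 of the remaining income goes to q_1: q_1* = 5 + 0.4·(I − 5p_1 − 12p_2)/p_1.
Discretionary income = 300 − 5·32.2 − 12·8.16 = 41.08; q_1* = 5 + 0.4·41.08/32.2 = 5.5103; q_2* = 12 + 0.6·41.08/8.16 = 15.0206.
Expenditure on q_2: 8.16·15.0206 = 122.568; share = 0.4086.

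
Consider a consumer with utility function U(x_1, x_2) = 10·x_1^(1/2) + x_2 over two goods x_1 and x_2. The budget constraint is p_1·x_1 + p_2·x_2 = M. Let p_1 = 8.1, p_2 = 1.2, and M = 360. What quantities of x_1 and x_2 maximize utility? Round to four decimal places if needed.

x_1* = 0.5487, x_2* = 296.2963

MU_x_1 = 5/√x_1, MU_x_2 = 1. Tangency: 5/√x_1 = p_1/p_2.
Thus x_1* = (5·p_2/p_1)² — independent of M — with the rest of income spent on x_2.
Plugging in: x_1* = (5·1.2/8.1)² = 0.5487, x_2* = 296.2963.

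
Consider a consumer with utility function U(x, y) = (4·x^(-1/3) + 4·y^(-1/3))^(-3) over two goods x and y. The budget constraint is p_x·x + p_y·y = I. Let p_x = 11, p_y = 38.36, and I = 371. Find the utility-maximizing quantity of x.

x* = 14.2517

From the CES first-order condition, (y/x)^(4/3) = p_x/p_y.
Solve for the ratio: y/x = [p_x/p_y]^(0.75).
With the ratio pinned down, the budget gives x* = I/(p_x + p_y·(y/x)) and y* = (y/x)·x*.
Numerically y/x = 0.391864, so x* = 371/(11 + 38.36·0.391864) = 14.2517.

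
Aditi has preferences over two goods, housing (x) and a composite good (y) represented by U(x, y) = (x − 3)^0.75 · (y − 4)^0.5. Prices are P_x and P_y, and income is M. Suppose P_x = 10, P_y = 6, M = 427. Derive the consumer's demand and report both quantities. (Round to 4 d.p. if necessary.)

MRS = (3/2)·(y−4)/(x−3). Tangency with P_x/P_y gives y−4 = (2/3)·(P_x/P_y)·(x−3).
Substituting into the budget: x* = 3 + 0.6·(M − 3·P_x − 4·P_y)/P_x, and y* = 4 + 0.4·(…)/P_y.
Discretionary income = 427 − 3·10 − 4·6 = 373; x* = 3 + 0.6·373/10 = 25.38; y* = 4 + 0.4·373/6 = 28.8667.

x* = 25.38, y* = 28.8667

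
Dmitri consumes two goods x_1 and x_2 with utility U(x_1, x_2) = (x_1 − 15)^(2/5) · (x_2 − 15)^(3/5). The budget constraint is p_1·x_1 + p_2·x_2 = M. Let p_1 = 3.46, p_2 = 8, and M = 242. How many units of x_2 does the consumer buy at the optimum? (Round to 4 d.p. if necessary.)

Let x_1' = x_1−15, x_2' = x_2−15. MRS = (2/3)·x_2'/x_1' = p_1/p_2.
Substituting into the budget: x_1* = 15 + 0.4·(M − 15·p_1 − 15·p_2)/p_1, and x_2* = 15 + 0.6·(…)/p_2.
Discretionary income = 242 − 15·3.46 − 15·8 = 70.1; x_2* = 15 + 0.6·70.1/8 = 20.2575.

x_2* = 20.2575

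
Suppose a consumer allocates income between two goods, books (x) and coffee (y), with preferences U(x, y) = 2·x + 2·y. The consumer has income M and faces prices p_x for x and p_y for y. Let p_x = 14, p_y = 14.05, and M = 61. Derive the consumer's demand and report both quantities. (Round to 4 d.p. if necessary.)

Perfect substitutes: compare marginal utility per dollar. 2/p_x vs 2/p_y → 0.1429 vs 0.1423.
x gives more utility per dollar, so spend all income on x: x* = M/p_x, y* = 0.
Numerically: x* = 4.3571, y* = 0.

x* = 4.3571, y* = 0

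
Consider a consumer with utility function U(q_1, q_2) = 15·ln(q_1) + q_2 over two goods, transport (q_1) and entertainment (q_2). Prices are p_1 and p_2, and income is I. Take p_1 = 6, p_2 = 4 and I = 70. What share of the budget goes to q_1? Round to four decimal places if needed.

Set MRS = p_1/p_2: (15/q_1)/1 = p_1/p_2.
So q_1*(p_1,p_2) = 15·p_2/p_1, independent of income; and q_2* = (I − 15·p_2)/p_2.
At the given prices: q_1* = 15·4/6 = 10, and q_2* = 2.5.
Expenditure on q_1: 6·10 = 60; share = 0.8571.

share on q_1 = 0.8571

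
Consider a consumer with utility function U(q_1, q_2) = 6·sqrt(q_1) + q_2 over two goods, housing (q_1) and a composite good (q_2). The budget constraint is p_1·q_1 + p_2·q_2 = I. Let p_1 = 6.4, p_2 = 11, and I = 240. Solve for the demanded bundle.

MU_q_1 = 3/√q_1, MU_q_2 = 1. Tangency: 3/√q_1 = p_1/p_2.
Thus q_1* = (3·p_2/p_1)² — independent of I — with the rest of income spent on q_2.
Plugging in: q_1* = (3·11/6.4)² = 26.5869, q_2* = 6.3494.

q_1* = 26.5869, q_2* = 6.3494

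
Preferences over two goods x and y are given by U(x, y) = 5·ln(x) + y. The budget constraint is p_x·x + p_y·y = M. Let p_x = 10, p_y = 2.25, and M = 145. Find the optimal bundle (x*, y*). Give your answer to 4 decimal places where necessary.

x* = 1.125, y* = 59.4444

Set MRS = p_x/p_y: (5/x)/1 = p_x/p_y.
So x*(p_x,p_y) = 5·p_y/p_x, independent of income; and y* = (M − 5·p_y)/p_y.
At the given prices: x* = 5·2.25/10 = 1.125, and y* = 59.4444.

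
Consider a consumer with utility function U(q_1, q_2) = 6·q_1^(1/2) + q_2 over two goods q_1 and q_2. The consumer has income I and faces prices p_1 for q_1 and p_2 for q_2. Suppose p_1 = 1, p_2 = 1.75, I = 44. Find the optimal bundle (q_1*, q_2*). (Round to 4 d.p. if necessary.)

Set MRS = p_1/p_2: 3·q_1^(−1/2) = p_1/p_2.
Thus q_1* = (3·p_2/p_1)² — independent of I — with the rest of income spent on q_2.
Plugging in: q_1* = (3·1.75/1)² = 27.5625, q_2* = 9.3929.

q_1* = 27.5625, q_2* = 9.3929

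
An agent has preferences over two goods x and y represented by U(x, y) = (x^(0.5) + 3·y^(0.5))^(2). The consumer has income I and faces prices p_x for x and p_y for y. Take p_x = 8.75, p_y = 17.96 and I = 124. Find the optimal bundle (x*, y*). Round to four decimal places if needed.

Substitute y = (y/x)·x into the budget: x* = I/(p_x + p_y·(y/x)).
Numerically y/x = 2.13622, so x* = 124/(8.75 + 17.96·2.13622) = 2.6318 and y* = 2.13622·2.6318 = 5.622.

x* = 2.6318, y* = 5.622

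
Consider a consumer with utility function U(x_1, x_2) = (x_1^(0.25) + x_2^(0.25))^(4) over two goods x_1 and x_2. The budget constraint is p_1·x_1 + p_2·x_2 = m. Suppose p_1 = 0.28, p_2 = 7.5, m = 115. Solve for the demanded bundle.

From the CES first-order condition, (x_2/x_1)^(0.75) = p_1/p_2.
Solve for the ratio: x_2/x_1 = [p_1/p_2]^(4/3).
With the ratio pinned down, the budget gives x_1* = m/(p_1 + p_2·(x_2/x_1)) and x_2* = (x_2/x_1)·x_1*.
Numerically x_2/x_1 = 0.012478, so x_1* = 115/(0.28 + 7.5·0.012478) = 307.831 and x_2* = 0.012478·307.831 = 3.841.

x_1* = 307.831, x_2* = 3.841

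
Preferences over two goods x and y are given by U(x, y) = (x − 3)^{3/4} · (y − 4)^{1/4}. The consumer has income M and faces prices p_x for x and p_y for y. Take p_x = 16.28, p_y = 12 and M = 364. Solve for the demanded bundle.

x* = 15.3077, y* = 9.5658

This is Cobb-Douglas in (x−3, y−4): tangency gives 0.75·p_y·(y−4) = 0.25·p_x·(x−3).
After buying the subsistence bundle (3, 4), a share 0.75 of the remaining income goes to x: x* = 3 + 0.75·(M − 3p_x − 4p_y)/p_x.
Discretionary income = 364 − 3·16.28 − 4·12 = 267.16; x* = 3 + 0.75·267.16/16.28 = 15.3077; y* = 4 + 0.25·267.16/12 = 9.5658.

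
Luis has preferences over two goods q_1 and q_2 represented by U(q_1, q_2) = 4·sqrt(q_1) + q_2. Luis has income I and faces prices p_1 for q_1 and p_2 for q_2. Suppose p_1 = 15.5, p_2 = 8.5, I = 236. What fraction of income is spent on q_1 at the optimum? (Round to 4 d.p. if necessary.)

share on q_1 = 0.079

Set MRS = p_1/p_2: 2·q_1^(−1/2) = p_1/p_2.
Solve: √q_1 = 2·p_2/p_1, so q_1*(p_1,p_2) = (2·p_2/p_1)², and q_2* = (I − p_1·q_1*)/p_2.
Plugging in: q_1* = (2·8.5/15.5)² = 1.2029, q_2* = 25.5712.
Expenditure on q_1: 15.5·1.2029 = 18.6452; share = 0.079.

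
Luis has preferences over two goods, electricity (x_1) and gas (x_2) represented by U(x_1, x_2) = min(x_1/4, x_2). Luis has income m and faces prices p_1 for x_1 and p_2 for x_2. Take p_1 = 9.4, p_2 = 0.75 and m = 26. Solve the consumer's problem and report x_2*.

x_2* = 0.678

With perfect complements, no substitution: consume in ratio x_1:x_2 = 4:1.
Budget: p_1·x_1 + p_2·(1/4)·x_1 = m, so (4·p_1 + p_2)·x_1 = 4·m.
Demand: x_1*(p_1,p_2,m) = 4·m/(4·p_1 + p_2), x_2* = m/(4·p_1 + p_2).
Here 4·9.4 + 0.75 = 38.35, giving x_2* = 0.678.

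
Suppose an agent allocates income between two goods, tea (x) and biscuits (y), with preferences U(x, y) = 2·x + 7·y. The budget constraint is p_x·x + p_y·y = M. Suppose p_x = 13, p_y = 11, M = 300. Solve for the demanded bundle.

x* = 0, y* = 27.2727

Perfect substitutes: compare marginal utility per dollar. 2/p_x vs 7/p_y → 0.1538 vs 0.6364.
y gives more utility per dollar, so spend all income on y: y* = M/p_y, x* = 0.
Numerically: x* = 0, y* = 27.2727.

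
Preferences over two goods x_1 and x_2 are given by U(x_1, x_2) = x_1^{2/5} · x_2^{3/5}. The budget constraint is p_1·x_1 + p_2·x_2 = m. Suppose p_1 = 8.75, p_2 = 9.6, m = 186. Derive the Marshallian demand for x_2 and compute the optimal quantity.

x_2* = 11.625

MU_x_1/MU_x_2 = (0.4·x_2)/(0.6·x_1); tangency sets this equal to p_1/p_2.
Rearranging, p_2·x_2 = (3/2)·p_1·x_1. Substituting into the budget gives p_1·x_1·(1 + (3/2)) = m.
Demand: x_1*(p_1,p_2,m) = 0.4·m/p_1 and x_2* = 0.6·m/p_2.
At p_1=8.75, p_2=9.6, m=186: x_2* = 0.6·186/9.6 = 11.625.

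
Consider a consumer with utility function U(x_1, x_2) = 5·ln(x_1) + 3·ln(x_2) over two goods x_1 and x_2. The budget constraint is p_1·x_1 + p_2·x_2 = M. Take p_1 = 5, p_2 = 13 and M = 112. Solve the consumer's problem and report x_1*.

Tangency: MRS = (5/3)·x_2/x_1 = p_1/p_2.
Rearranging, p_2·x_2 = (3/5)·p_1·x_1. Substituting into the budget gives p_1·x_1·(1 + (3/5)) = M.
Demand: x_1*(p_1,p_2,M) = 0.625·M/p_1 and x_2* = 0.375·M/p_2.
At p_1=5, p_2=13, M=112: x_1* = 0.625·112/5 = 14.

x_1* = 14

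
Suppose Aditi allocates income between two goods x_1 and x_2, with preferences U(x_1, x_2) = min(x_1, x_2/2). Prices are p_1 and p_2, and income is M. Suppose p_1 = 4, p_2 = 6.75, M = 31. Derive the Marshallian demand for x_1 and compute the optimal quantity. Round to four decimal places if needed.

x_1* = 1.7714

Leontief preferences: the optimum is at the kink where x_1/1 = x_2/2, i.e. x_2 = 2·x_1.
Budget: p_1·x_1 + p_2·2·x_1 = M, so (p_1 + 2·p_2)·x_1 = M.
Demand: x_1*(p_1,p_2,M) = M/(p_1 + 2·p_2), x_2* = 2·M/(p_1 + 2·p_2).
Here 4 + 2·6.75 = 17.5, giving x_1* = 1.7714.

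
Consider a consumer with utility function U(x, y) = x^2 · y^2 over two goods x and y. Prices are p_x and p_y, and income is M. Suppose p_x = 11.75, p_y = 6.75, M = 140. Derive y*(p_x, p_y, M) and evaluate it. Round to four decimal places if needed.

The MRS is y/x. Set MRS = p_x/p_y.
So 2·p_y·y = 2·p_x·x; combined with the budget, a share 0.5 of income goes to x.
Demand: x*(p_x,p_y,M) = 0.5·M/p_x and y* = 0.5·M/p_y.
At p_x=11.75, p_y=6.75, M=140: y* = 0.5·140/6.75 = 10.3704.

y* = 10.3704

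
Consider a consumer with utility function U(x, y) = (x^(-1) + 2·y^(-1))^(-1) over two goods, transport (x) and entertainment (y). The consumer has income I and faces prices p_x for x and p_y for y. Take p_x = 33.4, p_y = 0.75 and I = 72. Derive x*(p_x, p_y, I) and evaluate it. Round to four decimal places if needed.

With the ratio pinned down, the budget gives x* = I/(p_x + p_y·(y/x)) and y* = (y/x)·x*.
Numerically y/x = 9.437514, so x* = 72/(33.4 + 0.75·9.437514) = 1.7787.

x* = 1.7787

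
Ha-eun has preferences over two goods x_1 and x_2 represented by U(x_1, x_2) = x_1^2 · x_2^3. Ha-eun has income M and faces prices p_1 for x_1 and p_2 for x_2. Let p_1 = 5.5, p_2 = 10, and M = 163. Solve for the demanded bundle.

x_1* = 11.8545, x_2* = 9.78

At p_1=5.5, p_2=10, M=163: x_1* = 0.4·163/5.5 = 11.8545, x_2* = 9.78.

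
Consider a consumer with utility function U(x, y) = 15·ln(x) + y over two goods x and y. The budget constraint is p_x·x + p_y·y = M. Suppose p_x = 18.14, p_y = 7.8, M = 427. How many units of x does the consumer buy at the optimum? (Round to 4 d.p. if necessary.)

Set MRS = p_x/p_y: (15/x)/1 = p_x/p_y.
So x*(p_x,p_y) = 15·p_y/p_x, independent of income; and y* = (M − 15·p_y)/p_y.
At the given prices: x* = 15·7.8/18.14 = 6.4498.

x* = 6.4498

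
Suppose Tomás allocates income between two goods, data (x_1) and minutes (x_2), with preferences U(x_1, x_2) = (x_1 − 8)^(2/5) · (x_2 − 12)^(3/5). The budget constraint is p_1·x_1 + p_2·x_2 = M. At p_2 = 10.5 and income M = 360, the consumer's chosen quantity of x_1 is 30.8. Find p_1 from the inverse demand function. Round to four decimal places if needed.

p_1 = 3.6

Let x_1' = x_1−8, x_2' = x_2−12. MRS = (2/3)·x_2'/x_1' = p_1/p_2.
After buying the subsistence bundle (8, 12), a share 0.4 of the remaining income goes to x_1: x_1* = 8 + 0.4·(M − 8p_1 − 12p_2)/p_1.
Set x_1* = 30.8 in the demand function and solve for p_1: p_1 = 3.6.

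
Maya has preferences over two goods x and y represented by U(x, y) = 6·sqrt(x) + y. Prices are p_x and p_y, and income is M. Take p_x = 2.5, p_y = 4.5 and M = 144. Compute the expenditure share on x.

MU_x = 3/√x, MU_y = 1. Tangency: 3/√x = p_x/p_y.
Thus x* = (3·p_y/p_x)² — independent of M — with the rest of income spent on y.
Plugging in: x* = (3·4.5/2.5)² = 29.16, y* = 15.8.
Expenditure on x: 2.5·29.16 = 72.9; share = 0.5063.

share on x = 0.5063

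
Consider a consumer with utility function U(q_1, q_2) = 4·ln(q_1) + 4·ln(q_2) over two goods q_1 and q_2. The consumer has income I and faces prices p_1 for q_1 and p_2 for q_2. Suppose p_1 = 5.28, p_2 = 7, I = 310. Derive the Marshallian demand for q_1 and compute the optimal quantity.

q_1* = 29.3561

Tangency: MRS = q_2/q_1 = p_1/p_2.
So 4·p_2·q_2 = 4·p_1·q_1; combined with the budget, a share 0.5 of income goes to q_1.
Demand: q_1*(p_1,p_2,I) = 0.5·I/p_1 and q_2* = 0.5·I/p_2.
At p_1=5.28, p_2=7, I=310: q_1* = 0.5·310/5.28 = 29.3561.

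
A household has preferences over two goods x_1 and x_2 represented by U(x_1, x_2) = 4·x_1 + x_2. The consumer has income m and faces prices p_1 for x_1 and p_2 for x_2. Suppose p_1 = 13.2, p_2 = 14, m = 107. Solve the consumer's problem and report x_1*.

Linear utility — the consumer picks whichever good has higher MU/price: 4/13.2 = 0.303 vs 1/14 = 0.0714.
x_1 gives more utility per dollar, so spend all income on x_1: x_1* = m/p_1, x_2* = 0.
Numerically: x_1* = 8.1061, x_2* = 0.

x_1* = 8.1061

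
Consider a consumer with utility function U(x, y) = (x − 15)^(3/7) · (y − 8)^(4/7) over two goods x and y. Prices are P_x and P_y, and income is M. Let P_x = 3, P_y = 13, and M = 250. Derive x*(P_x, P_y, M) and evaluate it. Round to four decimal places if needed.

x* = 29.4286

After buying the subsistence bundle (15, 8), a share 3/7 of the remaining income goes to x: x* = 15 + 3/7·(M − 15P_x − 8P_y)/P_x.
Discretionary income = 250 − 15·3 − 8·13 = 101; x* = 15 + 3/7·101/3 = 29.4286.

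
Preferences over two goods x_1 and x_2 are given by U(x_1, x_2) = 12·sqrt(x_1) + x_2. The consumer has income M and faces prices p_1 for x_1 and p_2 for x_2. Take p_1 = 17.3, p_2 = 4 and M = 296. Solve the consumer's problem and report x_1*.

MU_x_1 = 6/√x_1, MU_x_2 = 1. Tangency: 6/√x_1 = p_1/p_2.
Thus x_1* = (6·p_2/p_1)² — independent of M — with the rest of income spent on x_2.
Plugging in: x_1* = (6·4/17.3)² = 1.9246.

x_1* = 1.9246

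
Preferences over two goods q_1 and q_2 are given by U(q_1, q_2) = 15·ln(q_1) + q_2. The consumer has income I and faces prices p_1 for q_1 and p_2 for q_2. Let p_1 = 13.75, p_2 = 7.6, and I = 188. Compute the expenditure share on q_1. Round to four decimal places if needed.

share on q_1 = 0.6064

So q_1*(p_1,p_2) = 15·p_2/p_1, independent of income; and q_2* = (I − 15·p_2)/p_2.
At the given prices: q_1* = 15·7.6/13.75 = 8.2909, and q_2* = 9.7368.
Expenditure on q_1: 13.75·8.2909 = 114; share = 0.6064.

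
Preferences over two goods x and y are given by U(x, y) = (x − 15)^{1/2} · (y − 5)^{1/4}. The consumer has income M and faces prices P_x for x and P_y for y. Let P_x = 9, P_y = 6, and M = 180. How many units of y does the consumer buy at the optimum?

Let x' = x−15, y' = y−5. MRS = 2·y'/x' = P_x/P_y.
Substituting into the budget: x* = 15 + 2/3·(M − 15·P_x − 5·P_y)/P_x, and y* = 5 + 1/3·(…)/P_y.
Discretionary income = 180 − 15·9 − 5·6 = 15; y* = 5 + 1/3·15/6 = 5.8333.

y* = 5.8333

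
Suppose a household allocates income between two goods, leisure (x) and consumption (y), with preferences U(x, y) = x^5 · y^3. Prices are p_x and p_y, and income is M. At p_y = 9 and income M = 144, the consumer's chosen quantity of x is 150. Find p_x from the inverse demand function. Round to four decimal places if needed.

The MRS is (5/3)·y/x. Set MRS = p_x/p_y.
Rearranging, p_y·y = (3/5)·p_x·x. Substituting into the budget gives p_x·x·(1 + (3/5)) = M.
Demand: x*(p_x,p_y,M) = 0.625·M/p_x and y* = 0.375·M/p_y.
Set x* = 150 in the demand function and solve for p_x: p_x = 0.6.

p_x = 0.6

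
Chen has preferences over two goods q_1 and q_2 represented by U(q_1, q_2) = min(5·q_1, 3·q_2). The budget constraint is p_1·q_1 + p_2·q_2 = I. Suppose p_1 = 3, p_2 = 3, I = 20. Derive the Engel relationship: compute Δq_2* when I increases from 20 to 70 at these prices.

Demand: q_1*(p_1,p_2,I) = 3·I/(3·p_1 + 5·p_2), q_2* = 5·I/(3·p_1 + 5·p_2).
Here 3·3 + 5·3 = 24, giving q_2* = 4.1667.
At I' = 70: q_2* = 14.5833. Change: 14.5833 − 4.1667 = 10.4167.

Δq_2* = 10.4167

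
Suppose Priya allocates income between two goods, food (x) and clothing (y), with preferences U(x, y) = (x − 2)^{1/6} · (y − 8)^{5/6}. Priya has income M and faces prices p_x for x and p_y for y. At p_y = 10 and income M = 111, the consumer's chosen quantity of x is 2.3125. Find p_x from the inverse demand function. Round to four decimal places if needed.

This is Cobb-Douglas in (x−2, y−8): tangency gives 1/6·p_y·(y−8) = 5/6·p_x·(x−2).
Substituting into the budget: x* = 2 + 1/6·(M − 2·p_x − 8·p_y)/p_x, and y* = 8 + 5/6·(…)/p_y.
Set x* = 2.3125 in the demand function and solve for p_x: p_x = 8.

p_x = 8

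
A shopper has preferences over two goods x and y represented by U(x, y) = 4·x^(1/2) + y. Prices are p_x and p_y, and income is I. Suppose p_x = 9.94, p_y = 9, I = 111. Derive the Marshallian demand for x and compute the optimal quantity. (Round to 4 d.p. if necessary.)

x* = 3.2792

Plugging in: x* = (2·9/9.94)² = 3.2792.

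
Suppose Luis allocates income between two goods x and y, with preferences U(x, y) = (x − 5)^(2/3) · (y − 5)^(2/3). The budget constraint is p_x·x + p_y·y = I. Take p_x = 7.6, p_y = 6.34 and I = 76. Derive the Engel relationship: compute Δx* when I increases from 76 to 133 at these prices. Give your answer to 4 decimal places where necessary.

Δx* = 3.75

Let x' = x−5, y' = y−5. MRS = y'/x' = p_x/p_y.
Substituting into the budget: x* = 5 + 0.5·(I − 5·p_x − 5·p_y)/p_x, and y* = 5 + 0.5·(…)/p_y.
Discretionary income = 76 − 5·7.6 − 5·6.34 = 6.3; x* = 5 + 0.5·6.3/7.6 = 5.4145.
At I' = 133: x* = 9.1645. Change: 9.1645 − 5.4145 = 3.75.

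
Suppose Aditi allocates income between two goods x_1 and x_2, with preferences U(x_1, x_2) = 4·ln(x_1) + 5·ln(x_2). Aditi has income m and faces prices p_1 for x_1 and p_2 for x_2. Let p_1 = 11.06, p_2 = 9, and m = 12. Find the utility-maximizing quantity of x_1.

x_1* = 0.4822

The MRS is (4/5)·x_2/x_1. Set MRS = p_1/p_2.
Rearranging, p_2·x_2 = (5/4)·p_1·x_1. Substituting into the budget gives p_1·x_1·(1 + (5/4)) = m.
Demand: x_1*(p_1,p_2,m) = 4/9·m/p_1 and x_2* = 5/9·m/p_2.
At p_1=11.06, p_2=9, m=12: x_1* = 4/9·12/11.06 = 0.4822.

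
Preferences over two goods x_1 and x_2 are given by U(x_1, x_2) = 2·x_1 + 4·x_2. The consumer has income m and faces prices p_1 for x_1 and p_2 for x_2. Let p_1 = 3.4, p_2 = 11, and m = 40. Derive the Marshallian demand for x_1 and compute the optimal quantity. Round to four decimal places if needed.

x_1* = 11.7647

Linear utility — the consumer picks whichever good has higher MU/price: 2/3.4 = 0.5882 vs 4/11 = 0.3636.
x_1 gives more utility per dollar, so spend all income on x_1: x_1* = m/p_1, x_2* = 0.
Numerically: x_1* = 11.7647, x_2* = 0.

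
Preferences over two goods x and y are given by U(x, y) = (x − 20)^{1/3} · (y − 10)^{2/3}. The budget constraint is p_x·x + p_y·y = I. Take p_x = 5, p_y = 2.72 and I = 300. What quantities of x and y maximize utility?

x* = 31.52, y* = 52.3529

MRS = (1/2)·(y−10)/(x−20). Tangency with p_x/p_y gives y−10 = 2·(p_x/p_y)·(x−20).
After buying the subsistence bundle (20, 10), a share 1/3 of the remaining income goes to x: x* = 20 + 1/3·(I − 20p_x − 10p_y)/p_x.
Discretionary income = 300 − 20·5 − 10·2.72 = 172.8; x* = 20 + 1/3·172.8/5 = 31.52; y* = 10 + 2/3·172.8/2.72 = 52.3529.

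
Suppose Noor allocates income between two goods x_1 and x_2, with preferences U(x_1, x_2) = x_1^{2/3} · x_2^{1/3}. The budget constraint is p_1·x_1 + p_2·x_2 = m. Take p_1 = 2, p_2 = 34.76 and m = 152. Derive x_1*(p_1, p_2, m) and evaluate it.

x_1* = 50.6667

MU_x_1/MU_x_2 = (2/3·x_2)/(1/3·x_1); tangency sets this equal to p_1/p_2.
So 2/3·p_2·x_2 = 1/3·p_1·x_1; combined with the budget, a share 2/3 of income goes to x_1.
Demand: x_1*(p_1,p_2,m) = 2/3·m/p_1 and x_2* = 1/3·m/p_2.
At p_1=2, p_2=34.76, m=152: x_1* = 2/3·152/2 = 50.6667.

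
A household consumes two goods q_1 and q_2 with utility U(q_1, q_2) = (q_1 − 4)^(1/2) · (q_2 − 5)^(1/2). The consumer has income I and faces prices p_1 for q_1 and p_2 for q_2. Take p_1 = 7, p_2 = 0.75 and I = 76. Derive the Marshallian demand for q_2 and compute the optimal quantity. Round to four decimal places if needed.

q_2* = 34.5

Discretionary income = 76 − 4·7 − 5·0.75 = 44.25; q_2* = 5 + 0.5·44.25/0.75 = 34.5.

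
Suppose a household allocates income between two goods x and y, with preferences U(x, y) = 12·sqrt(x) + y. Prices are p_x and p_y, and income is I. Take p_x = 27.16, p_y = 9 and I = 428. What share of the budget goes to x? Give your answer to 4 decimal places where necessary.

share on x = 0.2508

Set MRS = p_x/p_y: 6·x^(−1/2) = p_x/p_y.
Solve: √x = 6·p_y/p_x, so x*(p_x,p_y) = (6·p_y/p_x)², and y* = (I − p_x·x*)/p_y.
Plugging in: x* = (6·9/27.16)² = 3.953, y* = 35.6262.
Expenditure on x: 27.16·3.953 = 107.3638; share = 0.2508.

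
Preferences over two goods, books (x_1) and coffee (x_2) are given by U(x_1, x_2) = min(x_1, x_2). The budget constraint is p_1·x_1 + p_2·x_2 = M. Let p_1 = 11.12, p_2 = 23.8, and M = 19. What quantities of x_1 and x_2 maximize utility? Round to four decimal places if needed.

x_1* = 0.5441, x_2* = 0.5441

With perfect complements, no substitution: consume in ratio x_1:x_2 = 1:1.
Budget: p_1·x_1 + p_2·x_1 = M, so (p_1 + p_2)·x_1 = M.
Demand: x_1*(p_1,p_2,M) = M/(p_1 + p_2), x_2* = M/(p_1 + p_2).
Here 11.12 + 23.8 = 34.92, giving x_1* = 0.5441 and x_2* = 0.5441.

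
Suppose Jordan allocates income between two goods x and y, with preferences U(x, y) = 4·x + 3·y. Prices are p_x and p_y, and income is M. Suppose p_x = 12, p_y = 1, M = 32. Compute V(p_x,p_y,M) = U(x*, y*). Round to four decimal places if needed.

Perfect substitutes: compare marginal utility per dollar. 4/p_x vs 3/p_y → 0.3333 vs 3.
y gives more utility per dollar, so spend all income on y: y* = M/p_y, x* = 0.
Numerically: x* = 0, y* = 32.
Utility at the optimum: U(0, 32) = 96.

V = 96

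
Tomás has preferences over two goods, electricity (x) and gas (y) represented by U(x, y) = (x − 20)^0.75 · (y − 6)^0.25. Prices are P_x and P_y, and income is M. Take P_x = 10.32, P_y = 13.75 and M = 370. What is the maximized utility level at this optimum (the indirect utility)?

MRS = 3·(y−6)/(x−20). Tangency with P_x/P_y gives y−6 = (1/3)·(P_x/P_y)·(x−20).
Substituting into the budget: x* = 20 + 0.75·(M − 20·P_x − 6·P_y)/P_x, and y* = 6 + 0.25·(…)/P_y.
Discretionary income = 370 − 20·10.32 − 6·13.75 = 81.1; x* = 20 + 0.75·81.1/10.32 = 25.8939; y* = 6 + 0.25·81.1/13.75 = 7.4745.
Utility at the optimum: U(25.8939, 7.4745) = 4.1684.

V = 4.1684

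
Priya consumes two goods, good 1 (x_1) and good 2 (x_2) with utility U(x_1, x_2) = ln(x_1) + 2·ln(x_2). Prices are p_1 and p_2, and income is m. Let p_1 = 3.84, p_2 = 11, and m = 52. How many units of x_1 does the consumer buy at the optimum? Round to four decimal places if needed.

x_1* = 4.5139

Tangency: MRS = (1/2)·x_2/x_1 = p_1/p_2.
So p_2·x_2 = 2·p_1·x_1; combined with the budget, a share 1/3 of income goes to x_1.
Demand: x_1*(p_1,p_2,m) = 1/3·m/p_1 and x_2* = 2/3·m/p_2.
At p_1=3.84, p_2=11, m=52: x_1* = 1/3·52/3.84 = 4.5139.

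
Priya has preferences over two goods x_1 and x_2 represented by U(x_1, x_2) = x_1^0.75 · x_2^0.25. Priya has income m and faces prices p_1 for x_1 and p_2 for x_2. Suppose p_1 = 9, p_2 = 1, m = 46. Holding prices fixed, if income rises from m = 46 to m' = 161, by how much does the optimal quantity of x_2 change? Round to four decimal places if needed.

Δx_2* = 28.75

MU_x_1/MU_x_2 = (0.75·x_2)/(0.25·x_1); tangency sets this equal to p_1/p_2.
Rearranging, p_2·x_2 = (1/3)·p_1·x_1. Substituting into the budget gives p_1·x_1·(1 + (1/3)) = m.
Demand: x_1*(p_1,p_2,m) = 0.75·m/p_1 and x_2* = 0.25·m/p_2.
At p_1=9, p_2=1, m=46: x_2* = 0.25·46/1 = 11.5.
At m' = 161: x_2* = 40.25. Change: 40.25 − 11.5 = 28.75.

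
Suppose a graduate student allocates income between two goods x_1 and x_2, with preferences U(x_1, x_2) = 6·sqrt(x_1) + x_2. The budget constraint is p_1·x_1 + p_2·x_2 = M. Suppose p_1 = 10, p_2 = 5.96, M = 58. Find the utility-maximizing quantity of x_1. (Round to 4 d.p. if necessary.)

x_1* = 3.1969

MU_x_1 = 3/√x_1, MU_x_2 = 1. Tangency: 3/√x_1 = p_1/p_2.
Solve: √x_1 = 3·p_2/p_1, so x_1*(p_1,p_2) = (3·p_2/p_1)², and x_2* = (M − p_1·x_1*)/p_2.
Plugging in: x_1* = (3·5.96/10)² = 3.1969.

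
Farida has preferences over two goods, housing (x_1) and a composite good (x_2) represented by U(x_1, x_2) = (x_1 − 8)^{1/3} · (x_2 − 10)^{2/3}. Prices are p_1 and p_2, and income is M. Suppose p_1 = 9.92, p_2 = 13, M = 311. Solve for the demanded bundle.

Let x_1' = x_1−8, x_2' = x_2−10. MRS = (1/2)·x_2'/x_1' = p_1/p_2.
Substituting into the budget: x_1* = 8 + 1/3·(M − 8·p_1 − 10·p_2)/p_1, and x_2* = 10 + 2/3·(…)/p_2.
Discretionary income = 311 − 8·9.92 − 10·13 = 101.64; x_1* = 8 + 1/3·101.64/9.92 = 11.4153; x_2* = 10 + 2/3·101.64/13 = 15.2123.

x_1* = 11.4153, x_2* = 15.2123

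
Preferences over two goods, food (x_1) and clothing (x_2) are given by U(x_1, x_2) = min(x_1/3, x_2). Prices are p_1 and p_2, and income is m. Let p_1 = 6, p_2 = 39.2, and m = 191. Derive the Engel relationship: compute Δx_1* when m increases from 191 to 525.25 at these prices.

Δx_1* = 17.5306

With perfect complements, no substitution: consume in ratio x_1:x_2 = 3:1.
Budget: p_1·x_1 + p_2·(1/3)·x_1 = m, so (3·p_1 + p_2)·x_1 = 3·m.
Demand: x_1*(p_1,p_2,m) = 3·m/(3·p_1 + p_2), x_2* = m/(3·p_1 + p_2).
Here 3·6 + 39.2 = 57.2, giving x_1* = 10.0175.
At m' = 525.25: x_1* = 27.5481. Change: 27.5481 − 10.0175 = 17.5306.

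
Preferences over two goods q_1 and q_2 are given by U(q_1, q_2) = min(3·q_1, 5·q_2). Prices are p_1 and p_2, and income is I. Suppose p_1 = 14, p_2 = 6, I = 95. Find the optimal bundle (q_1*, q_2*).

Leontief preferences: the optimum is at the kink where q_1/5 = q_2/3, i.e. q_2 = (3/5)·q_1.
Budget: p_1·q_1 + p_2·(3/5)·q_1 = I, so (5·p_1 + 3·p_2)·q_1 = 5·I.
Demand: q_1*(p_1,p_2,I) = 5·I/(5·p_1 + 3·p_2), q_2* = 3·I/(5·p_1 + 3·p_2).
Here 5·14 + 3·6 = 88, giving q_1* = 5.3977 and q_2* = 3.2386.

q_1* = 5.3977, q_2* = 3.2386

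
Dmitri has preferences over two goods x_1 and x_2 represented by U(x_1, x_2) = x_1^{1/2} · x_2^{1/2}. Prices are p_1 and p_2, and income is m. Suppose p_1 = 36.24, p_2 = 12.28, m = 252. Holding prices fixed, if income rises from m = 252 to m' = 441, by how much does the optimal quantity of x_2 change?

Δx_2* = 7.6954

Tangency: MRS = x_2/x_1 = p_1/p_2.
So 0.5·p_2·x_2 = 0.5·p_1·x_1; combined with the budget, a share 0.5 of income goes to x_1.
Demand: x_1*(p_1,p_2,m) = 0.5·m/p_1 and x_2* = 0.5·m/p_2.
At p_1=36.24, p_2=12.28, m=252: x_2* = 0.5·252/12.28 = 10.2606.
At m' = 441: x_2* = 17.956. Change: 17.956 − 10.2606 = 7.6954.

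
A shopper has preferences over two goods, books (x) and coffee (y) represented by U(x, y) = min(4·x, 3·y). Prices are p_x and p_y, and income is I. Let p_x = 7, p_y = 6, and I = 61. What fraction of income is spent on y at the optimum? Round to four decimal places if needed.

share on y = 0.5333

Leontief preferences: the optimum is at the kink where x/3 = y/4, i.e. y = (4/3)·x.
Budget: p_x·x + p_y·(4/3)·x = I, so (3·p_x + 4·p_y)·x = 3·I.
Demand: x*(p_x,p_y,I) = 3·I/(3·p_x + 4·p_y), y* = 4·I/(3·p_x + 4·p_y).
Here 3·7 + 4·6 = 45, giving x* = 4.0667 and y* = 5.4222.
Expenditure on y: 6·5.4222 = 32.5333; share = 0.5333.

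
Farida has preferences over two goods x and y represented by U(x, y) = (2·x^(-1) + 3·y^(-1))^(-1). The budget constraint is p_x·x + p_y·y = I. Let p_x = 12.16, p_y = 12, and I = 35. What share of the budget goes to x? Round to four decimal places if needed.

MRS = MU_x/MU_y = (2/3)·(y/x)^(2). Set equal to p_x/p_y.
Solve for the ratio: y/x = [(3/2)·p_x/p_y]^(0.5).
With the ratio pinned down, the budget gives x* = I/(p_x + p_y·(y/x)) and y* = (y/x)·x*.
Numerically y/x = 1.232883, so x* = 35/(12.16 + 12·1.232883) = 1.2985 and y* = 1.232883·1.2985 = 1.6009.
Expenditure on x: 12.16·1.2985 = 15.7895; share = 0.4511.

share on x = 0.4511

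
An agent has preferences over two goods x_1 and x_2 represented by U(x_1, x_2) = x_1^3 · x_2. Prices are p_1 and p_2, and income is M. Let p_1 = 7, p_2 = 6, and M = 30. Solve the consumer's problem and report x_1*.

The MRS is 3·x_2/x_1. Set MRS = p_1/p_2.
So 3·p_2·x_2 = p_1·x_1; combined with the budget, a share 0.75 of income goes to x_1.
Demand: x_1*(p_1,p_2,M) = 0.75·M/p_1 and x_2* = 0.25·M/p_2.
At p_1=7, p_2=6, M=30: x_1* = 0.75·30/7 = 3.2143.

x_1* = 3.2143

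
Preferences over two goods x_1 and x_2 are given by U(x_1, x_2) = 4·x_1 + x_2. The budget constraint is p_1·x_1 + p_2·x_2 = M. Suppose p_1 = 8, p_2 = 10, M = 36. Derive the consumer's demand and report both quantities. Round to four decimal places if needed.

x_1* = 4.5, x_2* = 0

Linear utility — the consumer picks whichever good has higher MU/price: 4/8 = 0.5 vs 1/10 = 0.1.
x_1 gives more utility per dollar, so spend all income on x_1: x_1* = M/p_1, x_2* = 0.
Numerically: x_1* = 4.5, x_2* = 0.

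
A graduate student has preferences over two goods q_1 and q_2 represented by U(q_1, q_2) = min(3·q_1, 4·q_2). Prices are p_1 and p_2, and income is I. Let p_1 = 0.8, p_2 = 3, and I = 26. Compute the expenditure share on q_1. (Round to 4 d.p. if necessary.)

Here 4·0.8 + 3·3 = 12.2, giving q_1* = 8.5246 and q_2* = 6.3934.
Expenditure on q_1: 0.8·8.5246 = 6.8197; share = 0.2623.

share on q_1 = 0.2623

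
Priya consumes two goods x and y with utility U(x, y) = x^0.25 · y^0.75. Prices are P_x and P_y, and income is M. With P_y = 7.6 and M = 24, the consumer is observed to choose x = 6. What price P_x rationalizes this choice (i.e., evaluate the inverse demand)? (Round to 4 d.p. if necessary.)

The MRS is (1/3)·y/x. Set MRS = P_x/P_y.
So 0.25·P_y·y = 0.75·P_x·x; combined with the budget, a share 0.25 of income goes to x.
Demand: x*(P_x,P_y,M) = 0.25·M/P_x and y* = 0.75·M/P_y.
Set x* = 6 in the demand function and solve for P_x: P_x = 1.

P_x = 1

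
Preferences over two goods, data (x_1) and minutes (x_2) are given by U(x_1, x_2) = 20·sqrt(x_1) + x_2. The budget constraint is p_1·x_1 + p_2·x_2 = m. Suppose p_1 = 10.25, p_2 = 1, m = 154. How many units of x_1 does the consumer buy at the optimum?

MU_x_1 = 10/√x_1, MU_x_2 = 1. Tangency: 10/√x_1 = p_1/p_2.
Solve: √x_1 = 10·p_2/p_1, so x_1*(p_1,p_2) = (10·p_2/p_1)², and x_2* = (m − p_1·x_1*)/p_2.
Plugging in: x_1* = (10·1/10.25)² = 0.9518.

x_1* = 0.9518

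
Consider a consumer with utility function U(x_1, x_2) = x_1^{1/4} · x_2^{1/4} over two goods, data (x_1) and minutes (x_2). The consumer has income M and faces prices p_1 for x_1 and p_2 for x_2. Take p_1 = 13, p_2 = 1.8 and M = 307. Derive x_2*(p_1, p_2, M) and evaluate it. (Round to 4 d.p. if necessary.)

Tangency: MRS = x_2/x_1 = p_1/p_2.
Rearranging, p_2·x_2 = p_1·x_1. Substituting into the budget gives p_1·x_1·(1 + 1) = M.
Demand: x_1*(p_1,p_2,M) = 0.5·M/p_1 and x_2* = 0.5·M/p_2.
At p_1=13, p_2=1.8, M=307: x_2* = 0.5·307/1.8 = 85.2778.

x_2* = 85.2778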